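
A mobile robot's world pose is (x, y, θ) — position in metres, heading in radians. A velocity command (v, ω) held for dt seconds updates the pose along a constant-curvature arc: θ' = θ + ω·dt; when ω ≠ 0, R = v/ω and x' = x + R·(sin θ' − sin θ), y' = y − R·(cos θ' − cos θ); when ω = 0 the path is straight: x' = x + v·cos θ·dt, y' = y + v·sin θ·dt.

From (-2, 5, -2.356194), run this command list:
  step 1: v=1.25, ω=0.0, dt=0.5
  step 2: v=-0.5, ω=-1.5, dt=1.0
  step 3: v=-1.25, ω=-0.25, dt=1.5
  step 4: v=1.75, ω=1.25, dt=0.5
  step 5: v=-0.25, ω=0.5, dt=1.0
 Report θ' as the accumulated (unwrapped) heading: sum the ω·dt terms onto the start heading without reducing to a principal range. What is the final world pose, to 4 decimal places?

step 1: θ'=-2.3562 (straight) → pose (-2.4419, 4.5581, -2.3562)
step 2: θ'=-3.8562 (R=0.3333) → pose (-1.9878, 4.5741, -3.8562)
step 3: θ'=-4.2312 (R=5.0000) → pose (-0.8322, 3.1116, -4.2312)
step 4: θ'=-3.6062 (R=1.4000) → pose (-1.4459, 3.7152, -3.6062)
step 5: θ'=-3.1062 (R=-0.5000) → pose (-1.2042, 3.6625, -3.1062)

(-1.2042, 3.6625, -3.1062)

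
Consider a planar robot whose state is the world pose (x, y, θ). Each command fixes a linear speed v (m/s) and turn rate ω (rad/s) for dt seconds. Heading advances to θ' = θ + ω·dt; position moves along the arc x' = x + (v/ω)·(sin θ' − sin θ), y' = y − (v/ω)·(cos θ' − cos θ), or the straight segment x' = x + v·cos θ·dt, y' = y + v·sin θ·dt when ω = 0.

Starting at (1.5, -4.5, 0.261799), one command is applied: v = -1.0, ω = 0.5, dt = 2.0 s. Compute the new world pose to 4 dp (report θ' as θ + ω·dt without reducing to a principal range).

θ' = 0.2618 + 0.5·2.0 = 1.2618
R = v/ω = -1.0/0.5 = -2.0000
x' = 1.5 + -2.0000·(sin 1.2618 − sin 0.2618) = 0.1124
y' = -4.5 − -2.0000·(cos 1.2618 − cos 0.2618) = -5.8236

(0.1124, -5.8236, 1.2618)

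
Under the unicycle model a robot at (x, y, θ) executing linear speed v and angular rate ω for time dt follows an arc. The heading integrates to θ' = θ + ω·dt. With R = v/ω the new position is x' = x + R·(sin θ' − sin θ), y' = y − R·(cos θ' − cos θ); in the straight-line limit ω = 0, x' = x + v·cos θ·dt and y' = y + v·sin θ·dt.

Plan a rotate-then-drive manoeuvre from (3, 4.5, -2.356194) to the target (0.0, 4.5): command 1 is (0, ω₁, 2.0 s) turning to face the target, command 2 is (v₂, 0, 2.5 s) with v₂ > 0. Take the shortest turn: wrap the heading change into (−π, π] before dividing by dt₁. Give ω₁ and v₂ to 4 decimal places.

ω₁ = -0.3927, v₂ = 1.2000

heading to target = atan2(4.5−4.5, 0−3) = 3.1416
Δθ = wrap(3.1416 − -2.3562) = -0.7854; ω₁ = Δθ/dt₁ = -0.3927
distance = √((0−3)² + (4.5−4.5)²) = 3.0000; v₂ = distance/dt₂ = 1.2000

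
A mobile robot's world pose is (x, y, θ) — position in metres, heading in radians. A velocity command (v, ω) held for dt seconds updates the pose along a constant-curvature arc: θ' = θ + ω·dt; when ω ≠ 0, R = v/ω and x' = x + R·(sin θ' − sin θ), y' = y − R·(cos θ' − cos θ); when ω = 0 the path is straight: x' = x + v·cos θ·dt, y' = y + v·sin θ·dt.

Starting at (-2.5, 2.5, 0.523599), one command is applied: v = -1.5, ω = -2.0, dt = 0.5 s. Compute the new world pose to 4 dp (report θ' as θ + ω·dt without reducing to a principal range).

θ' = 0.5236 + -2.0·0.5 = -0.4764
R = v/ω = -1.5/-2.0 = 0.7500
x' = -2.5 + 0.7500·(sin -0.4764 − sin 0.5236) = -3.2189
y' = 2.5 − 0.7500·(cos -0.4764 − cos 0.5236) = 2.4830

(-3.2189, 2.4830, -0.4764)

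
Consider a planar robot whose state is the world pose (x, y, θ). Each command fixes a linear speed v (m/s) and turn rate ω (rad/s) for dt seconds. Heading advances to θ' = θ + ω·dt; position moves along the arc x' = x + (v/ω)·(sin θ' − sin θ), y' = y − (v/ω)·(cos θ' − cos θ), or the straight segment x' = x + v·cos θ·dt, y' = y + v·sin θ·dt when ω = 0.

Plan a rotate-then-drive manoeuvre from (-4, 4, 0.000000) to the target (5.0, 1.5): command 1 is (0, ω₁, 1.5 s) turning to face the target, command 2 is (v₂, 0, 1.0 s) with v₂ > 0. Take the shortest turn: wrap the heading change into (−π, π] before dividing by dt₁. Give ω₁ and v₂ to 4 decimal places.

ω₁ = -0.1806, v₂ = 9.3408

heading to target = atan2(1.5−4, 5−-4) = -0.2709
Δθ = wrap(-0.2709 − 0.0000) = -0.2709; ω₁ = Δθ/dt₁ = -0.1806
distance = √((5−-4)² + (1.5−4)²) = 9.3408; v₂ = distance/dt₂ = 9.3408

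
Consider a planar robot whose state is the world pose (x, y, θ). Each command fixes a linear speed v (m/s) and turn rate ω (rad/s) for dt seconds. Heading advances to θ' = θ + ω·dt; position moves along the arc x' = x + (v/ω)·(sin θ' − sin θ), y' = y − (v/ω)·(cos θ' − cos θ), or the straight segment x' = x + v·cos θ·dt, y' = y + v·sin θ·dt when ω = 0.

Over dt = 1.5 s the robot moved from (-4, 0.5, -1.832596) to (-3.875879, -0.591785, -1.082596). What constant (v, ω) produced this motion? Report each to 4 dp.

v = 0.7500, ω = 0.5000

Δθ = -1.082596 − -1.832596 = 0.750000
ω = Δθ/dt = 0.750000/1.5 = 0.5000
R = −Δy/(cos θ' − cos θ) = 1.5000
v = R·ω = 1.5000·0.5000 = 0.7500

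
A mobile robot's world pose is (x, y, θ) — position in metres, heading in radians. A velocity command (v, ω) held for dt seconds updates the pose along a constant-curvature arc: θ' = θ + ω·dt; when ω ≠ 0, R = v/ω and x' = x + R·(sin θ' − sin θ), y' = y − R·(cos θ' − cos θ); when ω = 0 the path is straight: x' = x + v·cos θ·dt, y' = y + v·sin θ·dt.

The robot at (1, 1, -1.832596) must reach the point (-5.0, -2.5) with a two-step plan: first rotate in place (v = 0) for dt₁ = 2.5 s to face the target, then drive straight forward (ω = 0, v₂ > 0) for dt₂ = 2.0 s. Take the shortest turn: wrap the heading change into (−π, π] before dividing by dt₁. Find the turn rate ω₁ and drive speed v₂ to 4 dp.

heading to target = atan2(-2.5−1, -5−1) = -2.6135
Δθ = wrap(-2.6135 − -1.8326) = -0.7809; ω₁ = Δθ/dt₁ = -0.3124
distance = √((-5−1)² + (-2.5−1)²) = 6.9462; v₂ = distance/dt₂ = 3.4731

ω₁ = -0.3124, v₂ = 3.4731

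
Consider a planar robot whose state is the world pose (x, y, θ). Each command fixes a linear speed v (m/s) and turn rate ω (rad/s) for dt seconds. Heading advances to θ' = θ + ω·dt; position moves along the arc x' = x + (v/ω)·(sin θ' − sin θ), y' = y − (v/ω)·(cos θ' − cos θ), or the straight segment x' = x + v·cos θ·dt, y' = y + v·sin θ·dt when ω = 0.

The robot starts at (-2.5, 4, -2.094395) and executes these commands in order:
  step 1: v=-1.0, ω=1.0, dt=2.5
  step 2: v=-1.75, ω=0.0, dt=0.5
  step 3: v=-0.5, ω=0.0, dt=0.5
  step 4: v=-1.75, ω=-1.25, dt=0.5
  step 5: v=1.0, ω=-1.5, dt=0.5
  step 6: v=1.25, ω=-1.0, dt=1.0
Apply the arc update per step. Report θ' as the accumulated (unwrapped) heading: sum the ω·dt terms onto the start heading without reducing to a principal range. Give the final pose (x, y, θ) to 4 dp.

step 1: θ'=0.4056 (R=-1.0000) → pose (-3.7606, 5.4189, 0.4056)
step 2: θ'=0.4056 (straight) → pose (-4.5646, 5.0736, 0.4056)
step 3: θ'=0.4056 (straight) → pose (-4.7943, 4.9750, 0.4056)
step 4: θ'=-0.2194 (R=1.4000) → pose (-5.6514, 4.8949, -0.2194)
step 5: θ'=-0.9694 (R=-0.6667) → pose (-5.2468, 4.6214, -0.9694)
step 6: θ'=-1.9694 (R=-1.2500) → pose (-5.1255, 3.4290, -1.9694)

(-5.1255, 3.4290, -1.9694)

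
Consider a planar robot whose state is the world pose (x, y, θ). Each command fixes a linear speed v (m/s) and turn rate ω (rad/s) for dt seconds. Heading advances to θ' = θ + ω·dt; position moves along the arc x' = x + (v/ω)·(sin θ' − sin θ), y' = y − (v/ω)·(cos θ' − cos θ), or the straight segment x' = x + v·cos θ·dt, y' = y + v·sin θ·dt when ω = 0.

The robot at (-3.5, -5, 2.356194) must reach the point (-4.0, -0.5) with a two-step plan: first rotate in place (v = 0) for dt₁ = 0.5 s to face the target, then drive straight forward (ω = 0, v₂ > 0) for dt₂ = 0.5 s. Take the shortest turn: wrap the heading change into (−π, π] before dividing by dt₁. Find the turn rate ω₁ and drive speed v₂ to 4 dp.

ω₁ = -1.3495, v₂ = 9.0554

heading to target = atan2(-0.5−-5, -4−-3.5) = 1.6815
Δθ = wrap(1.6815 − 2.3562) = -0.6747; ω₁ = Δθ/dt₁ = -1.3495
distance = √((-4−-3.5)² + (-0.5−-5)²) = 4.5277; v₂ = distance/dt₂ = 9.0554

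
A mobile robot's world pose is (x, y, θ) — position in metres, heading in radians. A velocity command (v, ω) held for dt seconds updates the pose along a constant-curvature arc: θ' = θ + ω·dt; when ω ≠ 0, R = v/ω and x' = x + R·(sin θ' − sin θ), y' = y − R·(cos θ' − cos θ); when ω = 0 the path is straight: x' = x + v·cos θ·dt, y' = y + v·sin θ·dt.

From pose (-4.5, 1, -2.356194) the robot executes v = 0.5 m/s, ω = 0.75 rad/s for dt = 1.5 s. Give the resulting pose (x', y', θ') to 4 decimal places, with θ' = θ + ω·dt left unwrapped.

(-4.6572, 0.3065, -1.2312)

θ' = -2.3562 + 0.75·1.5 = -1.2312
R = v/ω = 0.5/0.75 = 0.6667
x' = -4.5 + 0.6667·(sin -1.2312 − sin -2.3562) = -4.6572
y' = 1 − 0.6667·(cos -1.2312 − cos -2.3562) = 0.3065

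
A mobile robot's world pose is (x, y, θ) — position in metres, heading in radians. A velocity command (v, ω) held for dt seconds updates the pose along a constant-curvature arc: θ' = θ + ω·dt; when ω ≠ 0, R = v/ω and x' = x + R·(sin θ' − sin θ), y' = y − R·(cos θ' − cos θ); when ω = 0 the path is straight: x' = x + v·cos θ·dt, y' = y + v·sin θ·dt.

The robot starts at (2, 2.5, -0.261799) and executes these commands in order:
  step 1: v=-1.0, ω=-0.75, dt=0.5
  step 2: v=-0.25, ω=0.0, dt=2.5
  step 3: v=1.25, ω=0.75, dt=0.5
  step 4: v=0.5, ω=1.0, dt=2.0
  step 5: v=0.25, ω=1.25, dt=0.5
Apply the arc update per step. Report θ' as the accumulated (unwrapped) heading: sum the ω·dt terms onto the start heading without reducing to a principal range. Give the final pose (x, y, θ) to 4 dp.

(2.1751, 3.4930, 2.3632)

step 1: θ'=-0.6368 (R=1.3333) → pose (1.5523, 2.7159, -0.6368)
step 2: θ'=-0.6368 (straight) → pose (1.0498, 3.0875, -0.6368)
step 3: θ'=-0.2618 (R=1.6667) → pose (1.6094, 2.8177, -0.2618)
step 4: θ'=1.7382 (R=0.5000) → pose (2.2319, 3.3839, 1.7382)
step 5: θ'=2.3632 (R=0.2000) → pose (2.1751, 3.4930, 2.3632)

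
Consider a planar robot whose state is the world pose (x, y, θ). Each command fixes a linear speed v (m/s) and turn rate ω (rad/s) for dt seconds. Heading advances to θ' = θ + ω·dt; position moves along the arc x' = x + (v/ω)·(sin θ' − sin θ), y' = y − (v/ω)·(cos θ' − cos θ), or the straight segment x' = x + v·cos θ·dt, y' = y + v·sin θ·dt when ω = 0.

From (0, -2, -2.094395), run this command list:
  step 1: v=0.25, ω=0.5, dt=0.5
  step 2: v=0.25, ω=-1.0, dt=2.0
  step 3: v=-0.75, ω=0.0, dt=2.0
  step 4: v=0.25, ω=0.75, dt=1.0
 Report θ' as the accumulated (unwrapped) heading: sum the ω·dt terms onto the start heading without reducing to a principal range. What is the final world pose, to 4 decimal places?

step 1: θ'=-1.8444 (R=0.5000) → pose (-0.0484, -2.1149, -1.8444)
step 2: θ'=-3.8444 (R=-0.2500) → pose (-0.4507, -2.2381, -3.8444)
step 3: θ'=-3.8444 (straight) → pose (0.6939, -3.2076, -3.8444)
step 4: θ'=-3.0944 (R=0.3333) → pose (0.4627, -3.1290, -3.0944)

(0.4627, -3.1290, -3.0944)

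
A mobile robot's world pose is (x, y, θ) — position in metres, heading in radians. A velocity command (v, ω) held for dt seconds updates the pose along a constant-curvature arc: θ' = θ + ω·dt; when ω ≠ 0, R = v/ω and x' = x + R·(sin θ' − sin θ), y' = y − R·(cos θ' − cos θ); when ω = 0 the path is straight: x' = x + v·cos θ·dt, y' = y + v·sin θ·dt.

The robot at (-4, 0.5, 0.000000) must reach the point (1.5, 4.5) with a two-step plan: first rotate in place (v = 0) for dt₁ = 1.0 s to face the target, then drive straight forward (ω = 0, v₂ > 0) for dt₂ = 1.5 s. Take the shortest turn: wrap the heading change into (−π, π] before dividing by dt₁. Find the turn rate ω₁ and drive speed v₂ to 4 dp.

ω₁ = 0.6288, v₂ = 4.5338

heading to target = atan2(4.5−0.5, 1.5−-4) = 0.6288
Δθ = wrap(0.6288 − 0.0000) = 0.6288; ω₁ = Δθ/dt₁ = 0.6288
distance = √((1.5−-4)² + (4.5−0.5)²) = 6.8007; v₂ = distance/dt₂ = 4.5338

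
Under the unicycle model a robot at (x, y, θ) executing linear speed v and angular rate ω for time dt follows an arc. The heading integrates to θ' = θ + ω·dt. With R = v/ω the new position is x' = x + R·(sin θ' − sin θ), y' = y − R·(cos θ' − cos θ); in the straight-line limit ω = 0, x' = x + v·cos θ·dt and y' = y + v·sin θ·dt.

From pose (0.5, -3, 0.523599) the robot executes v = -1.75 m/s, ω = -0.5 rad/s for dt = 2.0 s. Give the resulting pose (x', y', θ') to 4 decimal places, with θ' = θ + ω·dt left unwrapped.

(-2.8550, -3.0792, -0.4764)

θ' = 0.5236 + -0.5·2.0 = -0.4764
R = v/ω = -1.75/-0.5 = 3.5000
x' = 0.5 + 3.5000·(sin -0.4764 − sin 0.5236) = -2.8550
y' = -3 − 3.5000·(cos -0.4764 − cos 0.5236) = -3.0792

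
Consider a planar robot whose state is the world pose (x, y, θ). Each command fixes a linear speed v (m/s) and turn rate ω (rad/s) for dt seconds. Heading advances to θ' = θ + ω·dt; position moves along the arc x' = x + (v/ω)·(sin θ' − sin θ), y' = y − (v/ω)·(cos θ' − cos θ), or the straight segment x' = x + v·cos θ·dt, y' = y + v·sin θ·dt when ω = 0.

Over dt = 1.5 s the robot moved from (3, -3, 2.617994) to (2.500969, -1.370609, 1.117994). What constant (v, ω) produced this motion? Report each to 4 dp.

v = 1.2500, ω = -1.0000

Δθ = 1.117994 − 2.617994 = -1.500000
ω = Δθ/dt = -1.500000/1.5 = -1.0000
R = −Δy/(cos θ' − cos θ) = -1.2500
v = R·ω = -1.2500·-1.0000 = 1.2500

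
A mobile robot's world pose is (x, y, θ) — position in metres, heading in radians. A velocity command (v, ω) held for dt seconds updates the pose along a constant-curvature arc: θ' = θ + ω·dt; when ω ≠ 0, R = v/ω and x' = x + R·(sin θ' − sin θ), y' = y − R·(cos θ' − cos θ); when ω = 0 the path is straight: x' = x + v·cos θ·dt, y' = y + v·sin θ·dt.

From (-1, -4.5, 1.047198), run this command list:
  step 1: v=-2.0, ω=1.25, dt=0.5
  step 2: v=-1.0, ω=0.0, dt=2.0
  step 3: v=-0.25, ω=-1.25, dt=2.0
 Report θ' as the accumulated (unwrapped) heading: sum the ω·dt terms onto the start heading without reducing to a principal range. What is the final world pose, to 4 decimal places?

step 1: θ'=1.6722 (R=-1.6000) → pose (-1.2061, -5.4620, 1.6722)
step 2: θ'=1.6722 (straight) → pose (-1.0037, -7.4517, 1.6722)
step 3: θ'=-0.8278 (R=0.2000) → pose (-1.3499, -7.6072, -0.8278)

(-1.3499, -7.6072, -0.8278)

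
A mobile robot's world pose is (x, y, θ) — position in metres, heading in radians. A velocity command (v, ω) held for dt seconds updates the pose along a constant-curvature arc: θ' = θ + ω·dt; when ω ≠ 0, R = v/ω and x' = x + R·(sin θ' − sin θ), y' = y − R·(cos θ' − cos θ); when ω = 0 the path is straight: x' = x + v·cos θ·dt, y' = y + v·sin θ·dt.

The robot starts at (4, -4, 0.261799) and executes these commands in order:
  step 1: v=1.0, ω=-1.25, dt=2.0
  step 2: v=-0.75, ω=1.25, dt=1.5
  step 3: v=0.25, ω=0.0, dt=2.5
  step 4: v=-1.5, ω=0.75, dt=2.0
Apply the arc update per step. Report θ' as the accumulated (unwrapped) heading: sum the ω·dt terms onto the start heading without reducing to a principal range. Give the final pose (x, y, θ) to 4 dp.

(2.6364, -5.5862, 1.1368)

step 1: θ'=-2.2382 (R=-0.8000) → pose (4.8354, -5.2679, -2.2382)
step 2: θ'=-0.3632 (R=-0.6000) → pose (4.5773, -4.3357, -0.3632)
step 3: θ'=-0.3632 (straight) → pose (5.1615, -4.5577, -0.3632)
step 4: θ'=1.1368 (R=-2.0000) → pose (2.6364, -5.5862, 1.1368)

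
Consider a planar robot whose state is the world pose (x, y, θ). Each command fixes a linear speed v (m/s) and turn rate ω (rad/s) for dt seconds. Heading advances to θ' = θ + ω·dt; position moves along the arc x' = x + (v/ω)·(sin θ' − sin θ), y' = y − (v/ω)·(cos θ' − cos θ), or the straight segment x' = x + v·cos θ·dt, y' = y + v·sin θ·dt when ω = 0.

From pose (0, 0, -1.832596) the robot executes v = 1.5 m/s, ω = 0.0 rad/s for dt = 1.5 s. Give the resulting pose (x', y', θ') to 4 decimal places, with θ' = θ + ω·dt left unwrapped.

θ' = -1.8326 + 0.0·1.5 = -1.8326
ω = 0 → straight: x' = 0 + 1.5·cos(-1.8326)·1.5 = -0.5823
y' = 0 + 1.5·sin(-1.8326)·1.5 = -2.1733

(-0.5823, -2.1733, -1.8326)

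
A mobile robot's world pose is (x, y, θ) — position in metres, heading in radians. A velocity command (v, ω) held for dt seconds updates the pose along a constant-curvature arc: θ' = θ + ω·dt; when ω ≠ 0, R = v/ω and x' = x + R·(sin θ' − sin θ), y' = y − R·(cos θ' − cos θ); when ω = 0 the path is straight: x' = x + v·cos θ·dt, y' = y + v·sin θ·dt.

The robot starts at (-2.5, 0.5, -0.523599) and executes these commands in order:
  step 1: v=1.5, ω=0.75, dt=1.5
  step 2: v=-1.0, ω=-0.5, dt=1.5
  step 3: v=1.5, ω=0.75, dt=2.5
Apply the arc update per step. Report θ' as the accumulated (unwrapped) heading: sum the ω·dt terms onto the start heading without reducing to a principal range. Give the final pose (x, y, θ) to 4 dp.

step 1: θ'=0.6014 (R=2.0000) → pose (-0.3684, 0.5830, 0.6014)
step 2: θ'=-0.1486 (R=2.0000) → pose (-1.7961, 0.2541, -0.1486)
step 3: θ'=1.7264 (R=2.0000) → pose (0.4758, 2.5420, 1.7264)

(0.4758, 2.5420, 1.7264)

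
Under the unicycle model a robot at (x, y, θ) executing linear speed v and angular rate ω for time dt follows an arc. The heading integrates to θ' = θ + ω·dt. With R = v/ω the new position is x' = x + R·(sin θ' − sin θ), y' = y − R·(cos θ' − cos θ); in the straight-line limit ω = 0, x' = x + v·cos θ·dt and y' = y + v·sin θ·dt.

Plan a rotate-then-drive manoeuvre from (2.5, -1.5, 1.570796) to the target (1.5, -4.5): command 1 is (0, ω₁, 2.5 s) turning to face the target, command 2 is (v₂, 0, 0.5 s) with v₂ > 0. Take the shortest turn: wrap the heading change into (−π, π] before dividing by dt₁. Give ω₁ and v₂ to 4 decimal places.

heading to target = atan2(-4.5−-1.5, 1.5−2.5) = -1.8925
Δθ = wrap(-1.8925 − 1.5708) = 2.8198; ω₁ = Δθ/dt₁ = 1.1279
distance = √((1.5−2.5)² + (-4.5−-1.5)²) = 3.1623; v₂ = distance/dt₂ = 6.3246

ω₁ = 1.1279, v₂ = 6.3246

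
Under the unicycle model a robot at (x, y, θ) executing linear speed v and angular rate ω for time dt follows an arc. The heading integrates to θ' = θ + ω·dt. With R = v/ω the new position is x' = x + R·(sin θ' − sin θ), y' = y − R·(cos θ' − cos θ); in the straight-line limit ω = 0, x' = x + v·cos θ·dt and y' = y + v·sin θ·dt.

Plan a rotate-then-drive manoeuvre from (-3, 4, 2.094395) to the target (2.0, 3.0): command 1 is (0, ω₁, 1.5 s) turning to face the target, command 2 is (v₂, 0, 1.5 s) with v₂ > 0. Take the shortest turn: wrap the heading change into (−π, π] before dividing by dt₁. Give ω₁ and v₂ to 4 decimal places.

heading to target = atan2(3−4, 2−-3) = -0.1974
Δθ = wrap(-0.1974 − 2.0944) = -2.2918; ω₁ = Δθ/dt₁ = -1.5279
distance = √((2−-3)² + (3−4)²) = 5.0990; v₂ = distance/dt₂ = 3.3993

ω₁ = -1.5279, v₂ = 3.3993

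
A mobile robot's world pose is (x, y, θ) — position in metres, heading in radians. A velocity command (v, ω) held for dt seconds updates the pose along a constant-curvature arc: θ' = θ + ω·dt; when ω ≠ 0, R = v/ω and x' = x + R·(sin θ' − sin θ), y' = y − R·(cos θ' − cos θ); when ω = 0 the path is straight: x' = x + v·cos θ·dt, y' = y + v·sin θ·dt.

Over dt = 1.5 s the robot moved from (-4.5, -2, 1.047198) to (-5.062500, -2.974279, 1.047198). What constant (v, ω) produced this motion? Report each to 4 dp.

Δθ = 1.047198 − 1.047198 = 0.000000
ω = Δθ/dt = 0.000000/1.5 = 0.0000
ω = 0 → v = (Δx·cos θ + Δy·sin θ)/dt = -0.7500

v = -0.7500, ω = 0.0000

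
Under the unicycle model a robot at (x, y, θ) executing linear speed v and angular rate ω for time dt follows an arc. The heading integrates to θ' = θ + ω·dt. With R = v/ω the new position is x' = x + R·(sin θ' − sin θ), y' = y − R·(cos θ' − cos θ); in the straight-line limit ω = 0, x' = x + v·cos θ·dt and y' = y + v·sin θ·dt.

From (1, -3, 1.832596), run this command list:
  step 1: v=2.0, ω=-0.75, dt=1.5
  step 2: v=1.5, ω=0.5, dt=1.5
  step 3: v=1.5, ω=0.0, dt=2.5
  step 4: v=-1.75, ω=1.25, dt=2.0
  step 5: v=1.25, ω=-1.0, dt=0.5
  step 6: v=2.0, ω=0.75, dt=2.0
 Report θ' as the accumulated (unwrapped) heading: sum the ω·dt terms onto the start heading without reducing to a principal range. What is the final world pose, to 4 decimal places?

step 1: θ'=0.7076 (R=-2.6667) → pose (1.8424, -0.2833, 0.7076)
step 2: θ'=1.4576 (R=3.0000) → pose (2.8732, 1.6576, 1.4576)
step 3: θ'=1.4576 (straight) → pose (3.2968, 5.3836, 1.4576)
step 4: θ'=3.9576 (R=-1.4000) → pose (5.7076, 4.2662, 3.9576)
step 5: θ'=3.4576 (R=-1.2500) → pose (5.1856, 3.9345, 3.4576)
step 6: θ'=4.9576 (R=2.6667) → pose (3.4274, 0.7526, 4.9576)

(3.4274, 0.7526, 4.9576)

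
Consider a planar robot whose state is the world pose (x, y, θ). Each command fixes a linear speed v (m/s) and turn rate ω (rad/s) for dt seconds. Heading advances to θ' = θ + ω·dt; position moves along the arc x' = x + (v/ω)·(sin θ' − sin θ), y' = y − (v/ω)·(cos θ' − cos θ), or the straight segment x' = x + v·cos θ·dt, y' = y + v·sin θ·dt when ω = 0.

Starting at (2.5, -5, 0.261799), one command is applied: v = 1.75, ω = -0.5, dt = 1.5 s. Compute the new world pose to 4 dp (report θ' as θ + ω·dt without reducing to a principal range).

θ' = 0.2618 + -0.5·1.5 = -0.4882
R = v/ω = 1.75/-0.5 = -3.5000
x' = 2.5 + -3.5000·(sin -0.4882 − sin 0.2618) = 5.0475
y' = -5 − -3.5000·(cos -0.4882 − cos 0.2618) = -5.2896

(5.0475, -5.2896, -0.4882)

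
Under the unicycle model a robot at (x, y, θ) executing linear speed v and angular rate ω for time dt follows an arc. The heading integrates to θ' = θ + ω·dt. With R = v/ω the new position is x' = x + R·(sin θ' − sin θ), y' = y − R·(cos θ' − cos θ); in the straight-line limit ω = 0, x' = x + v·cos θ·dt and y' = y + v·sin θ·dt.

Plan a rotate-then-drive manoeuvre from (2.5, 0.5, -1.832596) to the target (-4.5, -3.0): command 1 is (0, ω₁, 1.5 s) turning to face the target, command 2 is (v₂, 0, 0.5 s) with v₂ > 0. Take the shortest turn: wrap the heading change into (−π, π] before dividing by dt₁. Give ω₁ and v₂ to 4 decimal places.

ω₁ = -0.5636, v₂ = 15.6525

heading to target = atan2(-3−0.5, -4.5−2.5) = -2.6779
Δθ = wrap(-2.6779 − -1.8326) = -0.8453; ω₁ = Δθ/dt₁ = -0.5636
distance = √((-4.5−2.5)² + (-3−0.5)²) = 7.8262; v₂ = distance/dt₂ = 15.6525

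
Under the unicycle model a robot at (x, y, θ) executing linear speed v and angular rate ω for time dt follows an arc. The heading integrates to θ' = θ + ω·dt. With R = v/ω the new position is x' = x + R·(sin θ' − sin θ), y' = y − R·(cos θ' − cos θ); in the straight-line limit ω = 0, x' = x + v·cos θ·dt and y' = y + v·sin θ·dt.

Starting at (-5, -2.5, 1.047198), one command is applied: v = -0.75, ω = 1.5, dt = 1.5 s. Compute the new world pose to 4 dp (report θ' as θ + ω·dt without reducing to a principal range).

(-4.4895, -3.2440, 3.2972)

θ' = 1.0472 + 1.5·1.5 = 3.2972
R = v/ω = -0.75/1.5 = -0.5000
x' = -5 + -0.5000·(sin 3.2972 − sin 1.0472) = -4.4895
y' = -2.5 − -0.5000·(cos 3.2972 − cos 1.0472) = -3.2440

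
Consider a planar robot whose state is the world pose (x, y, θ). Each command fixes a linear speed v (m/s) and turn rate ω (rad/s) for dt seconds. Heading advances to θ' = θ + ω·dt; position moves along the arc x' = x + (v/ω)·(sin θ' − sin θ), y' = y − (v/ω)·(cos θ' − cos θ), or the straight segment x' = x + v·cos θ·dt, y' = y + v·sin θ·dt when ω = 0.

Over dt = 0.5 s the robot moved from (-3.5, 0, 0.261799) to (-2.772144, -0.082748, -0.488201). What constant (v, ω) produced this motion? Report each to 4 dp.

v = 1.5000, ω = -1.5000

Δθ = -0.488201 − 0.261799 = -0.750000
ω = Δθ/dt = -0.750000/0.5 = -1.5000
R = Δx/(sin θ' − sin θ) = -1.0000
v = R·ω = -1.0000·-1.5000 = 1.5000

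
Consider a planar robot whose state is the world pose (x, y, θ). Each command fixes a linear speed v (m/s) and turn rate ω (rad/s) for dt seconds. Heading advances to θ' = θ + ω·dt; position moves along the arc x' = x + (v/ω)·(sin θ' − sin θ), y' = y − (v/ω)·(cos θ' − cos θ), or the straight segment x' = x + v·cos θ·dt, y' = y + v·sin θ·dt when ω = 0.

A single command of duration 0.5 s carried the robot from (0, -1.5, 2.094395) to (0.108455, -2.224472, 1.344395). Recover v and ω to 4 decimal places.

Δθ = 1.344395 − 2.094395 = -0.750000
ω = Δθ/dt = -0.750000/0.5 = -1.5000
R = −Δy/(cos θ' − cos θ) = 1.0000
v = R·ω = 1.0000·-1.5000 = -1.5000

v = -1.5000, ω = -1.5000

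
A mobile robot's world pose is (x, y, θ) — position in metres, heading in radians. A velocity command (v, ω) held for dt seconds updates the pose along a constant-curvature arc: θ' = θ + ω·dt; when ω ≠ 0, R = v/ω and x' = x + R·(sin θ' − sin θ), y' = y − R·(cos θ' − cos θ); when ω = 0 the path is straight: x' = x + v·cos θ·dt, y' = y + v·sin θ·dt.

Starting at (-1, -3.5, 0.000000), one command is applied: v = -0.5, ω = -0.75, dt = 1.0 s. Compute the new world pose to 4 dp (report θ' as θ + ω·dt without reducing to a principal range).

θ' = 0.0000 + -0.75·1.0 = -0.7500
R = v/ω = -0.5/-0.75 = 0.6667
x' = -1 + 0.6667·(sin -0.7500 − sin 0.0000) = -1.4544
y' = -3.5 − 0.6667·(cos -0.7500 − cos 0.0000) = -3.3211

(-1.4544, -3.3211, -0.7500)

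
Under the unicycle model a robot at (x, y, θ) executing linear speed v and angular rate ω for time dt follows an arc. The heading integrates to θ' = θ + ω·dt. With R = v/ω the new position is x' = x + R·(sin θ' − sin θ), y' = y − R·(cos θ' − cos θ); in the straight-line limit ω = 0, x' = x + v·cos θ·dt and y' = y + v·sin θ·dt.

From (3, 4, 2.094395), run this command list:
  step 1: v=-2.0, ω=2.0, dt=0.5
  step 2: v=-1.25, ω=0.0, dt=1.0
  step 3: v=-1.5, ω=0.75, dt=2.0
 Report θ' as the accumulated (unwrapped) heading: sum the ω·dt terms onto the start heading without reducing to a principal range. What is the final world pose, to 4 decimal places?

step 1: θ'=3.0944 (R=-1.0000) → pose (3.8188, 3.5011, 3.0944)
step 2: θ'=3.0944 (straight) → pose (5.0675, 3.4421, 3.0944)
step 3: θ'=4.5944 (R=-2.0000) → pose (7.1479, 5.2045, 4.5944)

(7.1479, 5.2045, 4.5944)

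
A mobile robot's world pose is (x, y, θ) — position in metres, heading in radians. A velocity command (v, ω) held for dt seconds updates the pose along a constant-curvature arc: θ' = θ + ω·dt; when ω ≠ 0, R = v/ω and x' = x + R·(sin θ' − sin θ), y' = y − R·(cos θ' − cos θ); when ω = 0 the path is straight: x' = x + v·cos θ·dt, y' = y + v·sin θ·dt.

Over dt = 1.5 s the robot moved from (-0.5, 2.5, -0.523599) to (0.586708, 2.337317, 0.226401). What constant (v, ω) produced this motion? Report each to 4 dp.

Δθ = 0.226401 − -0.523599 = 0.750000
ω = Δθ/dt = 0.750000/1.5 = 0.5000
R = Δx/(sin θ' − sin θ) = 1.5000
v = R·ω = 1.5000·0.5000 = 0.7500

v = 0.7500, ω = 0.5000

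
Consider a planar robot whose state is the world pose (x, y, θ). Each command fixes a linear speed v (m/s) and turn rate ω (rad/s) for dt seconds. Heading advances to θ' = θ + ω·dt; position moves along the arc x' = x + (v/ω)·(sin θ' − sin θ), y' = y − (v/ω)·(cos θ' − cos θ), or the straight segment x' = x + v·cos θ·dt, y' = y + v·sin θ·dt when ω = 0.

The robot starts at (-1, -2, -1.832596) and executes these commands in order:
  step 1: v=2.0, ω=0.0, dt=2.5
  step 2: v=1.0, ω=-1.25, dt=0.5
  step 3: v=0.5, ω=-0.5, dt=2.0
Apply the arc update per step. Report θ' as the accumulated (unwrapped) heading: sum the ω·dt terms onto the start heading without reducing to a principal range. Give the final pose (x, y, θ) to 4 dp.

(-3.5040, -7.4180, -3.4576)

step 1: θ'=-1.8326 (straight) → pose (-2.2941, -6.8296, -1.8326)
step 2: θ'=-2.4576 (R=-0.8000) → pose (-2.5613, -7.2426, -2.4576)
step 3: θ'=-3.4576 (R=-1.0000) → pose (-3.5040, -7.4180, -3.4576)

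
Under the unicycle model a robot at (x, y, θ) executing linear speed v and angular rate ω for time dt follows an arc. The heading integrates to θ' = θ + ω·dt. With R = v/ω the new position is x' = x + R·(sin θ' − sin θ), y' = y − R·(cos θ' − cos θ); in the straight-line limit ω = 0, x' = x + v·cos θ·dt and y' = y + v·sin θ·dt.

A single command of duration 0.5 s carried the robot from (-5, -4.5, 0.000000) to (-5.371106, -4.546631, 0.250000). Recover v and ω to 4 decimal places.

Δθ = 0.250000 − 0.000000 = 0.250000
ω = Δθ/dt = 0.250000/0.5 = 0.5000
R = Δx/(sin θ' − sin θ) = -1.5000
v = R·ω = -1.5000·0.5000 = -0.7500

v = -0.7500, ω = 0.5000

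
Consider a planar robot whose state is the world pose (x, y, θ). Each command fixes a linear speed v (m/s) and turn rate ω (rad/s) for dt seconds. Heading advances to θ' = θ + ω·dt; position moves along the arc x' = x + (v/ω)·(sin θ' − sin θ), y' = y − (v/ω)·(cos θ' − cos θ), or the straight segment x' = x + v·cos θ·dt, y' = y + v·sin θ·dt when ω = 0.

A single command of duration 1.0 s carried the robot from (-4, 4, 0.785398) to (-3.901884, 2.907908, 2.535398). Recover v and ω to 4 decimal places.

v = -1.2500, ω = 1.7500

Δθ = 2.535398 − 0.785398 = 1.750000
ω = Δθ/dt = 1.750000/1.0 = 1.7500
R = −Δy/(cos θ' − cos θ) = -0.7143
v = R·ω = -0.7143·1.7500 = -1.2500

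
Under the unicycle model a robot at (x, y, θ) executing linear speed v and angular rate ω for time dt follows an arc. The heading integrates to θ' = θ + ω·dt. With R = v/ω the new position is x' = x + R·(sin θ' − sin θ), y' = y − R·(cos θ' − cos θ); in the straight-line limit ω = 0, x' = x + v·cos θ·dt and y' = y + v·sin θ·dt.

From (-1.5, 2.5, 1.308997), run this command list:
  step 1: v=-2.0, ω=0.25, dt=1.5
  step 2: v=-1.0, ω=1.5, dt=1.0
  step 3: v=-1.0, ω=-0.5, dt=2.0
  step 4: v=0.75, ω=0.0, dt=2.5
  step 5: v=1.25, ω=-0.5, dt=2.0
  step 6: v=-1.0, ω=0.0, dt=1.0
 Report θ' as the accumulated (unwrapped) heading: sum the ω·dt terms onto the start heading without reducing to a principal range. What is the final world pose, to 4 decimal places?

(-1.0374, 1.0768, 1.1840)

step 1: θ'=1.6840 (R=-8.0000) → pose (-1.7214, -0.4742, 1.6840)
step 2: θ'=3.1840 (R=-0.6667) → pose (-1.0307, -1.0650, 3.1840)
step 3: θ'=2.1840 (R=2.0000) → pose (0.6897, -1.9122, 2.1840)
step 4: θ'=2.1840 (straight) → pose (-0.3894, -0.3788, 2.1840)
step 5: θ'=1.1840 (R=-2.5000) → pose (-0.6601, 2.0030, 1.1840)
step 6: θ'=1.1840 (straight) → pose (-1.0374, 1.0768, 1.1840)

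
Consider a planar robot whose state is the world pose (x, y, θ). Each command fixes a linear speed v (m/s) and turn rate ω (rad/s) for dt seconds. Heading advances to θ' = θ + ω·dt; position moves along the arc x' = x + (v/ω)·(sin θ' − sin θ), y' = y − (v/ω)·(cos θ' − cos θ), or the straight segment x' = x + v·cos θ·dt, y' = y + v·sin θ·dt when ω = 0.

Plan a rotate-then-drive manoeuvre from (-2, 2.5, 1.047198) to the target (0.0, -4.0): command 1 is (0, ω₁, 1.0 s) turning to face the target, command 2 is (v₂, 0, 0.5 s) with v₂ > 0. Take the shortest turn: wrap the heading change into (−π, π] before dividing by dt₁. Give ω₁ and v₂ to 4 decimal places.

ω₁ = -2.3195, v₂ = 13.6015

heading to target = atan2(-4−2.5, 0−-2) = -1.2723
Δθ = wrap(-1.2723 − 1.0472) = -2.3195; ω₁ = Δθ/dt₁ = -2.3195
distance = √((0−-2)² + (-4−2.5)²) = 6.8007; v₂ = distance/dt₂ = 13.6015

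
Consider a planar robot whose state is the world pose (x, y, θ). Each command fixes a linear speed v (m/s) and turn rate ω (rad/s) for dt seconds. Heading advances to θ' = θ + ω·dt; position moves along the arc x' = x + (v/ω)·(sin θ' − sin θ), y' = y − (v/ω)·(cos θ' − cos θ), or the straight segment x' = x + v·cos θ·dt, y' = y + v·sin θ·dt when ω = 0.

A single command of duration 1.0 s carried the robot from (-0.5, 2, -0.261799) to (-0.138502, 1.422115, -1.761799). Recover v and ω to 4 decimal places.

v = 0.7500, ω = -1.5000

Δθ = -1.761799 − -0.261799 = -1.500000
ω = Δθ/dt = -1.500000/1.0 = -1.5000
R = −Δy/(cos θ' − cos θ) = -0.5000
v = R·ω = -0.5000·-1.5000 = 0.7500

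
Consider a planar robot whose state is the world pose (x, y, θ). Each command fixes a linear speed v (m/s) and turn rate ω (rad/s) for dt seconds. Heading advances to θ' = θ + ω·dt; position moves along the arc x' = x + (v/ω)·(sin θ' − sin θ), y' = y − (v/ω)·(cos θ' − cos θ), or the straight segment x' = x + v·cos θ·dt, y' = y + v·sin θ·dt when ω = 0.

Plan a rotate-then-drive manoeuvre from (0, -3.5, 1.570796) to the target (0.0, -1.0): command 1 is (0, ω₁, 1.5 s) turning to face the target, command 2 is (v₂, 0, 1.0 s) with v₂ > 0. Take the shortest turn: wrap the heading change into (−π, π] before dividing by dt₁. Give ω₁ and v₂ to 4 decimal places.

ω₁ = 0.0000, v₂ = 2.5000

heading to target = atan2(-1−-3.5, 0−0) = 1.5708
Δθ = wrap(1.5708 − 1.5708) = 0.0000; ω₁ = Δθ/dt₁ = 0.0000
distance = √((0−0)² + (-1−-3.5)²) = 2.5000; v₂ = distance/dt₂ = 2.5000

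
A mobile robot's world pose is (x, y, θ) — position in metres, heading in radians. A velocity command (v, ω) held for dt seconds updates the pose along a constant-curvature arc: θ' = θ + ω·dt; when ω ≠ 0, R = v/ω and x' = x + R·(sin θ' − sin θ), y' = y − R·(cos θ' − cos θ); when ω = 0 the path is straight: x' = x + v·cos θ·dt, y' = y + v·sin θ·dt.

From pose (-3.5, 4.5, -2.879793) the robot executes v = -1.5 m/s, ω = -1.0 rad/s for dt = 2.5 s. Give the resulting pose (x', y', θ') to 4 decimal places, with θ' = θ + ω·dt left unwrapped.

θ' = -2.8798 + -1.0·2.5 = -5.3798
R = v/ω = -1.5/-1.0 = 1.5000
x' = -3.5 + 1.5000·(sin -5.3798 − sin -2.8798) = -1.9336
y' = 4.5 − 1.5000·(cos -5.3798 − cos -2.8798) = 2.1227

(-1.9336, 2.1227, -5.3798)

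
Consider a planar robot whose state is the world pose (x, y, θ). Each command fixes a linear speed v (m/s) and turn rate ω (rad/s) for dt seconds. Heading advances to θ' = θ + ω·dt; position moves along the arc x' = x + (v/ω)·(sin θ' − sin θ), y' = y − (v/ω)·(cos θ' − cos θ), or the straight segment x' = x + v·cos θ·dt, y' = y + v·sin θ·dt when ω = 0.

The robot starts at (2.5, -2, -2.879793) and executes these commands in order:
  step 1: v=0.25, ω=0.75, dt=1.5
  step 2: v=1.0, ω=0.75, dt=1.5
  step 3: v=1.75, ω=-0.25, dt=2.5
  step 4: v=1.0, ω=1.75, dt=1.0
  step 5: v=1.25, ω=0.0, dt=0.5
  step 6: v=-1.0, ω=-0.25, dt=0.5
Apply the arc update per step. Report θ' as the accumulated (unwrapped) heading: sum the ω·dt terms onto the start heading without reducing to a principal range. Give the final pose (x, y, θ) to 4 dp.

(6.2256, -7.3018, 0.3702)

step 1: θ'=-1.7548 (R=0.3333) → pose (2.2586, -2.2610, -1.7548)
step 2: θ'=-0.6298 (R=1.3333) → pose (2.7841, -3.5825, -0.6298)
step 3: θ'=-1.2548 (R=-7.0000) → pose (5.3146, -7.0641, -1.2548)
step 4: θ'=0.4952 (R=0.5714) → pose (6.1293, -7.3893, 0.4952)
step 5: θ'=0.4952 (straight) → pose (6.6792, -7.0923, 0.4952)
step 6: θ'=0.3702 (R=4.0000) → pose (6.2256, -7.3018, 0.3702)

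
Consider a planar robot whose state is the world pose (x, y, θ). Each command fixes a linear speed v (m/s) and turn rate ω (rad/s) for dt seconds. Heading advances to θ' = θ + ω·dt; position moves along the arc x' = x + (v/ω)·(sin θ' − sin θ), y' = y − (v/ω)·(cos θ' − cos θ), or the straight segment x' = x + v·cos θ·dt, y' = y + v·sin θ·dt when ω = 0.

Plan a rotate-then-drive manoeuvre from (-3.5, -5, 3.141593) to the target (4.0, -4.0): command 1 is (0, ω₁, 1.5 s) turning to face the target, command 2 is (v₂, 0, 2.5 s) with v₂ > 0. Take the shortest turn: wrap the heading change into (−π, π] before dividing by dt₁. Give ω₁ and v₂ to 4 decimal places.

ω₁ = -2.0060, v₂ = 3.0265

heading to target = atan2(-4−-5, 4−-3.5) = 0.1326
Δθ = wrap(0.1326 − 3.1416) = -3.0090; ω₁ = Δθ/dt₁ = -2.0060
distance = √((4−-3.5)² + (-4−-5)²) = 7.5664; v₂ = distance/dt₂ = 3.0265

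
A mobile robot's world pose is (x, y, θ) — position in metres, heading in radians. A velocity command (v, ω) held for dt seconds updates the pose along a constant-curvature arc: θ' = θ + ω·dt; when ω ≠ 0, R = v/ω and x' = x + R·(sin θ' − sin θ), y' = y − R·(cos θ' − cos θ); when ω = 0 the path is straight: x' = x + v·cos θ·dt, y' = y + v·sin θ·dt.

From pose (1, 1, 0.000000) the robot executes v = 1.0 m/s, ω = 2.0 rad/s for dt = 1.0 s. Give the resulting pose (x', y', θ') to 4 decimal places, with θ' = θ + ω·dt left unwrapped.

(1.4546, 1.7081, 2.0000)

θ' = 0.0000 + 2.0·1.0 = 2.0000
R = v/ω = 1.0/2.0 = 0.5000
x' = 1 + 0.5000·(sin 2.0000 − sin 0.0000) = 1.4546
y' = 1 − 0.5000·(cos 2.0000 − cos 0.0000) = 1.7081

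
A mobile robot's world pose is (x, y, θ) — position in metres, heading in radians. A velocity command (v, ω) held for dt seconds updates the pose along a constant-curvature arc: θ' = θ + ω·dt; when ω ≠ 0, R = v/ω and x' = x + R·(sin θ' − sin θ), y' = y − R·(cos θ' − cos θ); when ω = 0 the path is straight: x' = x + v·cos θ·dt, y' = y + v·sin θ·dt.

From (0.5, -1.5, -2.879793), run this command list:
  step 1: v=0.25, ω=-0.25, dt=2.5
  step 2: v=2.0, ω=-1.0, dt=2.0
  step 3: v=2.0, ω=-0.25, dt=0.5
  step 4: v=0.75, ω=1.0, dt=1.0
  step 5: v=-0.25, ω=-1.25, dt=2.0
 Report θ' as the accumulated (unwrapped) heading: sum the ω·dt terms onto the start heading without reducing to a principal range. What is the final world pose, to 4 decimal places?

step 1: θ'=-3.5048 (R=-1.0000) → pose (-0.1141, -1.4688, -3.5048)
step 2: θ'=-5.5048 (R=-2.0000) → pose (-0.8078, 1.8248, -5.5048)
step 3: θ'=-5.6298 (R=-8.0000) → pose (-0.0538, 2.4806, -5.6298)
step 4: θ'=-4.6298 (R=0.7500) → pose (0.2377, 3.1380, -4.6298)
step 5: θ'=-7.1298 (R=0.2000) → pose (-0.1114, 2.9890, -7.1298)

(-0.1114, 2.9890, -7.1298)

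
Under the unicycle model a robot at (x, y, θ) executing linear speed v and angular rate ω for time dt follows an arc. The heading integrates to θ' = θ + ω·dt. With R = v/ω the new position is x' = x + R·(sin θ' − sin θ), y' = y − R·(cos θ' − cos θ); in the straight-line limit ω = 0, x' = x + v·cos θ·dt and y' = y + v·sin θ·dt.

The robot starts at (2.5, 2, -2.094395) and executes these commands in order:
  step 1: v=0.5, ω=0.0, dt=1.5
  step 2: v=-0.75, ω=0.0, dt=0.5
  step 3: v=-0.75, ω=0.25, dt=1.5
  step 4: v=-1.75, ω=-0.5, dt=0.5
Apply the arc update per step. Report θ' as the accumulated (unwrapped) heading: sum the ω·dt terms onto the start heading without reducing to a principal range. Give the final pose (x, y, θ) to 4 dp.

(2.9172, 3.5713, -1.9694)

step 1: θ'=-2.0944 (straight) → pose (2.1250, 1.3505, -2.0944)
step 2: θ'=-2.0944 (straight) → pose (2.3125, 1.6752, -2.0944)
step 3: θ'=-1.7194 (R=-3.0000) → pose (2.6814, 2.7311, -1.7194)
step 4: θ'=-1.9694 (R=3.5000) → pose (2.9172, 3.5713, -1.9694)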